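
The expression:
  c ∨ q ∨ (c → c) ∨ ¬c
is always true.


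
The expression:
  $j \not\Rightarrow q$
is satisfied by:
  {j: True, q: False}


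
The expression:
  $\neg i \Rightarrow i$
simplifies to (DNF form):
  $i$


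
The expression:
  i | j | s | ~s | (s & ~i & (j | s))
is always true.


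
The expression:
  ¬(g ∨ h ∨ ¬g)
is never true.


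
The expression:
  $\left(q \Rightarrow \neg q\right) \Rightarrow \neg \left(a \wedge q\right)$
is always true.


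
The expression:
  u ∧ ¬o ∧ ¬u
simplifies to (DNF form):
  False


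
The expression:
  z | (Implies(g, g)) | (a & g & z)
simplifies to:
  True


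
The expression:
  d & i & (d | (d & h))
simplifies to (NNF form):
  d & i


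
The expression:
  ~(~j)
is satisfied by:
  {j: True}


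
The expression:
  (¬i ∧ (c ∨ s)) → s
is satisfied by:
  {i: True, s: True, c: False}
  {i: True, c: False, s: False}
  {s: True, c: False, i: False}
  {s: False, c: False, i: False}
  {i: True, s: True, c: True}
  {i: True, c: True, s: False}
  {s: True, c: True, i: False}


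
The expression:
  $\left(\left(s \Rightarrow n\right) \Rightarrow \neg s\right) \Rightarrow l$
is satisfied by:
  {n: True, l: True, s: True}
  {n: True, l: True, s: False}
  {l: True, s: True, n: False}
  {l: True, s: False, n: False}
  {n: True, s: True, l: False}


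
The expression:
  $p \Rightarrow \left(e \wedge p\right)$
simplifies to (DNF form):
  $e \vee \neg p$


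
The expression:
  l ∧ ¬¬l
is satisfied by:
  {l: True}


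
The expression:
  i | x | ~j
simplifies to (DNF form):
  i | x | ~j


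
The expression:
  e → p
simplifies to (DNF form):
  p ∨ ¬e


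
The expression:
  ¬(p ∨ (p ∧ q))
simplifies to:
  ¬p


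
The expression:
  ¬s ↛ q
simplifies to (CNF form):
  q ∨ ¬s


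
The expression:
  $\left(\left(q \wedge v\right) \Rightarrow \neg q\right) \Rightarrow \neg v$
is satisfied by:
  {q: True, v: False}
  {v: False, q: False}
  {v: True, q: True}


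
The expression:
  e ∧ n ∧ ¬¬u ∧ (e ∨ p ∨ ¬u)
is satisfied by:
  {e: True, u: True, n: True}


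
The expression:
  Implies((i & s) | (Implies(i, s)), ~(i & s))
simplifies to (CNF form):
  ~i | ~s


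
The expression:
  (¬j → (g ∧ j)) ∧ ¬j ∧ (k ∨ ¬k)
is never true.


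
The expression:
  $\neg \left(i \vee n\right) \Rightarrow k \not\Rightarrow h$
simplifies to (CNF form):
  $\left(i \vee k \vee n\right) \wedge \left(i \vee n \vee \neg h\right)$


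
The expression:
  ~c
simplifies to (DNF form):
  ~c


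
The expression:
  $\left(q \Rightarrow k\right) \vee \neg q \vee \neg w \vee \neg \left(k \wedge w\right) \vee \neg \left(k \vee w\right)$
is always true.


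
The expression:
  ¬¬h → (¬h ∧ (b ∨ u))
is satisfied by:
  {h: False}


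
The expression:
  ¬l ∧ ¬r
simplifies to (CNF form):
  ¬l ∧ ¬r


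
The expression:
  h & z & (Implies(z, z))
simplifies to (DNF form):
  h & z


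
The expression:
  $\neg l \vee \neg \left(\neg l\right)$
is always true.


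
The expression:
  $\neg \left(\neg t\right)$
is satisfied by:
  {t: True}


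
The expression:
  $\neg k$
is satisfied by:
  {k: False}


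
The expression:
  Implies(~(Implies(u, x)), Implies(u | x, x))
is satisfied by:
  {x: True, u: False}
  {u: False, x: False}
  {u: True, x: True}


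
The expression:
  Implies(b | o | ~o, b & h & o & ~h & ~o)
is never true.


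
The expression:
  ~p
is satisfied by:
  {p: False}


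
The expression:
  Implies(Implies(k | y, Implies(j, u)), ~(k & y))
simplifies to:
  ~k | ~y | (j & ~u)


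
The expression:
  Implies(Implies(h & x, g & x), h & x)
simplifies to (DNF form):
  h & x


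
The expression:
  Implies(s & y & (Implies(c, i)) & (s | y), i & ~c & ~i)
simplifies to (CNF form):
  (c | ~s | ~y) & (~i | ~s | ~y)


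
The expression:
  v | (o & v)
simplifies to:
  v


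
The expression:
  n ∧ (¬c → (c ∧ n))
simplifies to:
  c ∧ n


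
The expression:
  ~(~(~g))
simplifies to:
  ~g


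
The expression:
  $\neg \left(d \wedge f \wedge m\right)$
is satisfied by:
  {m: False, d: False, f: False}
  {f: True, m: False, d: False}
  {d: True, m: False, f: False}
  {f: True, d: True, m: False}
  {m: True, f: False, d: False}
  {f: True, m: True, d: False}
  {d: True, m: True, f: False}


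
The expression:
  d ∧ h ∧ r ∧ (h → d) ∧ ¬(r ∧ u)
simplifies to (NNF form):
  d ∧ h ∧ r ∧ ¬u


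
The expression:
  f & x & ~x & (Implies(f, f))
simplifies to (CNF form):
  False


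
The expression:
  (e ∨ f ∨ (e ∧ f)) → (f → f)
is always true.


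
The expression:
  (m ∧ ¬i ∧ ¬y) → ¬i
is always true.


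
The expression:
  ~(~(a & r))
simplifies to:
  a & r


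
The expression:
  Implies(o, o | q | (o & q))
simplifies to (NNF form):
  True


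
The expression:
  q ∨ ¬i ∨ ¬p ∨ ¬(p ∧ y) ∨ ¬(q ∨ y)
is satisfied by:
  {q: True, p: False, y: False, i: False}
  {i: False, p: False, q: False, y: False}
  {i: True, q: True, p: False, y: False}
  {i: True, p: False, q: False, y: False}
  {y: True, q: True, i: False, p: False}
  {y: True, i: False, p: False, q: False}
  {y: True, i: True, q: True, p: False}
  {y: True, i: True, p: False, q: False}
  {q: True, p: True, y: False, i: False}
  {p: True, y: False, q: False, i: False}
  {i: True, p: True, q: True, y: False}
  {i: True, p: True, y: False, q: False}
  {q: True, p: True, y: True, i: False}
  {p: True, y: True, i: False, q: False}
  {i: True, p: True, y: True, q: True}


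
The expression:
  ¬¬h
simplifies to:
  h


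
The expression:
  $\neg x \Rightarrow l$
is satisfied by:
  {x: True, l: True}
  {x: True, l: False}
  {l: True, x: False}


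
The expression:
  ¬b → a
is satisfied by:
  {a: True, b: True}
  {a: True, b: False}
  {b: True, a: False}


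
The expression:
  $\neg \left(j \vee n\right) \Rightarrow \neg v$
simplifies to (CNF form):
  $j \vee n \vee \neg v$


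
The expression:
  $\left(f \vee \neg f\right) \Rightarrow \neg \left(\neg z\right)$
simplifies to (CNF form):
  $z$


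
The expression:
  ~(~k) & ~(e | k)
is never true.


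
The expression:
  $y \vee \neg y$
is always true.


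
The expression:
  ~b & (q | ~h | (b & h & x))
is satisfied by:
  {q: True, h: False, b: False}
  {h: False, b: False, q: False}
  {q: True, h: True, b: False}


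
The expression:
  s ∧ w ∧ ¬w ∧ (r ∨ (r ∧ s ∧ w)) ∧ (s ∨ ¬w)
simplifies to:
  False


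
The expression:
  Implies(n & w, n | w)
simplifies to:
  True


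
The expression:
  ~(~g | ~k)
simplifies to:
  g & k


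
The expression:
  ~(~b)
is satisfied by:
  {b: True}


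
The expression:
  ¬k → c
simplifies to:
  c ∨ k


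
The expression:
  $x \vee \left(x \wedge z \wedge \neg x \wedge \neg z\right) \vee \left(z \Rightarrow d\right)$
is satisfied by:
  {x: True, d: True, z: False}
  {x: True, z: False, d: False}
  {d: True, z: False, x: False}
  {d: False, z: False, x: False}
  {x: True, d: True, z: True}
  {x: True, z: True, d: False}
  {d: True, z: True, x: False}


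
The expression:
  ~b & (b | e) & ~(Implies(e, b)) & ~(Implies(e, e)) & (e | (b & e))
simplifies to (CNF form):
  False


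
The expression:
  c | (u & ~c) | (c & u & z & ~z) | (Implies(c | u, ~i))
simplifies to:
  True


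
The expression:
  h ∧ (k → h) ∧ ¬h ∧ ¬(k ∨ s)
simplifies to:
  False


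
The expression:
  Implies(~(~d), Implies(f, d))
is always true.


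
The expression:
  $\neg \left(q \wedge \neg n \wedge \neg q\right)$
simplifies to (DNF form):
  $\text{True}$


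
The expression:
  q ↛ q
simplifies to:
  False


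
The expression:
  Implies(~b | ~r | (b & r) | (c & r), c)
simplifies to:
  c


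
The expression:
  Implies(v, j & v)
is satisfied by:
  {j: True, v: False}
  {v: False, j: False}
  {v: True, j: True}


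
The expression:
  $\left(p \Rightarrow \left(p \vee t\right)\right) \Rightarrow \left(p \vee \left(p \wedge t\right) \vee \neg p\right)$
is always true.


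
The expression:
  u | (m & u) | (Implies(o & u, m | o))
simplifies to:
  True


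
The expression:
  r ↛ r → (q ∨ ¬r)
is always true.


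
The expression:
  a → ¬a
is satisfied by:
  {a: False}


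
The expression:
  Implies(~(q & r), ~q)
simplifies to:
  r | ~q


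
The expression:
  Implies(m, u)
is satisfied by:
  {u: True, m: False}
  {m: False, u: False}
  {m: True, u: True}


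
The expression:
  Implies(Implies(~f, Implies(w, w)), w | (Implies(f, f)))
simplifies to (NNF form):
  True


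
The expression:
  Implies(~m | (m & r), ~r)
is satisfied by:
  {r: False}


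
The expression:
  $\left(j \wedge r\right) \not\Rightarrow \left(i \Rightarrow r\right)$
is never true.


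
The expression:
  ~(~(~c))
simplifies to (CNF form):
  ~c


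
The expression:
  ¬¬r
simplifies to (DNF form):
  r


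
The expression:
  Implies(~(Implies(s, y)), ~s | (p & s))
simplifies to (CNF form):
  p | y | ~s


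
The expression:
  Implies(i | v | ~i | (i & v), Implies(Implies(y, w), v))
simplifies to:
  v | (y & ~w)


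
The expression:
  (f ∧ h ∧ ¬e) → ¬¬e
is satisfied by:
  {e: True, h: False, f: False}
  {h: False, f: False, e: False}
  {f: True, e: True, h: False}
  {f: True, h: False, e: False}
  {e: True, h: True, f: False}
  {h: True, e: False, f: False}
  {f: True, h: True, e: True}


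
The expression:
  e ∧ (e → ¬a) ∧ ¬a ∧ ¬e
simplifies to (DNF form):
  False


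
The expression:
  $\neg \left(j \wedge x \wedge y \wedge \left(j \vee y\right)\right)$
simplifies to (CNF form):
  $\neg j \vee \neg x \vee \neg y$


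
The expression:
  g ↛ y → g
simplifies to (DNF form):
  True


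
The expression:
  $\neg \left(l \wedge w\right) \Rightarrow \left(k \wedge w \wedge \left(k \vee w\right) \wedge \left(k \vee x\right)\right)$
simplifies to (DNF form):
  $\left(k \wedge w\right) \vee \left(l \wedge w\right)$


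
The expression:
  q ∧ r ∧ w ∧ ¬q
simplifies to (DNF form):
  False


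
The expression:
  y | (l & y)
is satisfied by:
  {y: True}


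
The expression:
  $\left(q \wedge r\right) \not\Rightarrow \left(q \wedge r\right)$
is never true.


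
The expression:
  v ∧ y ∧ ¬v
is never true.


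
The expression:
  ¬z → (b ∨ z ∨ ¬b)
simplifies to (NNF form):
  True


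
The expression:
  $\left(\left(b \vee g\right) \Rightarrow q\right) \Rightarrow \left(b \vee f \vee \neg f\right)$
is always true.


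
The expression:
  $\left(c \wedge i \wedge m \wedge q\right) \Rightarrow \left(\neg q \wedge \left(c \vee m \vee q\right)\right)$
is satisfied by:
  {m: False, i: False, c: False, q: False}
  {q: True, m: False, i: False, c: False}
  {c: True, m: False, i: False, q: False}
  {q: True, c: True, m: False, i: False}
  {i: True, q: False, m: False, c: False}
  {q: True, i: True, m: False, c: False}
  {c: True, i: True, q: False, m: False}
  {q: True, c: True, i: True, m: False}
  {m: True, c: False, i: False, q: False}
  {q: True, m: True, c: False, i: False}
  {c: True, m: True, q: False, i: False}
  {q: True, c: True, m: True, i: False}
  {i: True, m: True, c: False, q: False}
  {q: True, i: True, m: True, c: False}
  {c: True, i: True, m: True, q: False}


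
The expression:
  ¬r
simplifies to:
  ¬r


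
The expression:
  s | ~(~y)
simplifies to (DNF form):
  s | y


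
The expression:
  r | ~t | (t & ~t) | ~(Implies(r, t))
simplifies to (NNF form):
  r | ~t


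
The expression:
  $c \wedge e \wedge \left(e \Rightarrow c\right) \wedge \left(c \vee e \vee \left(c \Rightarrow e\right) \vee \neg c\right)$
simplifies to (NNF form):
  $c \wedge e$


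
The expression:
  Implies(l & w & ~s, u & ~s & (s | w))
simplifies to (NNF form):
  s | u | ~l | ~w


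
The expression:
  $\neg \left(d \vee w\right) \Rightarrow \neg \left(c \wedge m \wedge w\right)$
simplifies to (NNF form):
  $\text{True}$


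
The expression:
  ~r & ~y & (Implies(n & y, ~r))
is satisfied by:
  {y: False, r: False}


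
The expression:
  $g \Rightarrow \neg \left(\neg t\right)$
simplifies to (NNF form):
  $t \vee \neg g$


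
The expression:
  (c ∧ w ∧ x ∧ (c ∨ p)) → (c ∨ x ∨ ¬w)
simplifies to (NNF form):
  True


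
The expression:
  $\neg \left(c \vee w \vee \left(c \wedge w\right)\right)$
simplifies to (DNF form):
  $\neg c \wedge \neg w$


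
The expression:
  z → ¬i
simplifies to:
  ¬i ∨ ¬z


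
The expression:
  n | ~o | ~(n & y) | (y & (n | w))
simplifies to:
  True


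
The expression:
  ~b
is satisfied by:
  {b: False}


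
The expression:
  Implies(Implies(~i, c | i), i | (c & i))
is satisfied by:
  {i: True, c: False}
  {c: False, i: False}
  {c: True, i: True}


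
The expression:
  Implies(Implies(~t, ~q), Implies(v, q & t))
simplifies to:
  q | ~v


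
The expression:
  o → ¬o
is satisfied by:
  {o: False}


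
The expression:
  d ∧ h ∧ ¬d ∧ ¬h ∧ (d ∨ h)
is never true.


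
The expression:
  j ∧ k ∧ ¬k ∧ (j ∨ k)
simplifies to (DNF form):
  False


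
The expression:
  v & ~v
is never true.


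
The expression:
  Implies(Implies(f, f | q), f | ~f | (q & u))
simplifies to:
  True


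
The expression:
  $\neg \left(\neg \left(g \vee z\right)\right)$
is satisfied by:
  {z: True, g: True}
  {z: True, g: False}
  {g: True, z: False}


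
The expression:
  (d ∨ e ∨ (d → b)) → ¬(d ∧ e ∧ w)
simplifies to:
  ¬d ∨ ¬e ∨ ¬w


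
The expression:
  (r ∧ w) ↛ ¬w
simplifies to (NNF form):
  r ∧ w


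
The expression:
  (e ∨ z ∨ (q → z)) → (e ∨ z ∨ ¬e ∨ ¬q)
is always true.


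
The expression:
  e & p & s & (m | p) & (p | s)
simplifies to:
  e & p & s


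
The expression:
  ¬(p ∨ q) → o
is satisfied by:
  {q: True, p: True, o: True}
  {q: True, p: True, o: False}
  {q: True, o: True, p: False}
  {q: True, o: False, p: False}
  {p: True, o: True, q: False}
  {p: True, o: False, q: False}
  {o: True, p: False, q: False}


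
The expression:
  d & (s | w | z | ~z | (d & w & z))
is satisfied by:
  {d: True}


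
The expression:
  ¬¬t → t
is always true.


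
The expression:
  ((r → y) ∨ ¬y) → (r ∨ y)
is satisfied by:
  {r: True, y: True}
  {r: True, y: False}
  {y: True, r: False}


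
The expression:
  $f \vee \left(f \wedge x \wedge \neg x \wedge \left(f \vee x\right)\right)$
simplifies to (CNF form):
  $f$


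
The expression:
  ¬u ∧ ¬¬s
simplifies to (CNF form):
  s ∧ ¬u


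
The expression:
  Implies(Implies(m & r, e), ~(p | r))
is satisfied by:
  {m: True, e: False, p: False, r: False}
  {m: False, e: False, p: False, r: False}
  {m: True, e: True, p: False, r: False}
  {e: True, m: False, p: False, r: False}
  {r: True, m: True, e: False, p: False}
  {r: True, m: True, p: True, e: False}


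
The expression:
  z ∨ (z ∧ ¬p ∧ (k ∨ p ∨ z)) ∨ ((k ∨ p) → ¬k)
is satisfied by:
  {z: True, k: False}
  {k: False, z: False}
  {k: True, z: True}


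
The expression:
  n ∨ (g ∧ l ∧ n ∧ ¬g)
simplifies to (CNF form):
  n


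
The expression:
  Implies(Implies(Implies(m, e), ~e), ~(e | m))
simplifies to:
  e | ~m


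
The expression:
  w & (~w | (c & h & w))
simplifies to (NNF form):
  c & h & w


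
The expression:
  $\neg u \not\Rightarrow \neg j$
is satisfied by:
  {j: True, u: False}


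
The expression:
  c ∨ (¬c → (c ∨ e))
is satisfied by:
  {c: True, e: True}
  {c: True, e: False}
  {e: True, c: False}


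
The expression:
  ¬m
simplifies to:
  ¬m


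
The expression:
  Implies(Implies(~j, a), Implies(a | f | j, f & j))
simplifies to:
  (f & j) | (~a & ~j)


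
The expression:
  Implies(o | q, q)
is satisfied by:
  {q: True, o: False}
  {o: False, q: False}
  {o: True, q: True}


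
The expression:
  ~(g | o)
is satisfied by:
  {g: False, o: False}


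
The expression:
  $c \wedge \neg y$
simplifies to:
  $c \wedge \neg y$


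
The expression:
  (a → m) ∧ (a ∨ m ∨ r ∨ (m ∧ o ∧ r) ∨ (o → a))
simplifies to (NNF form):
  m ∨ (r ∧ ¬a) ∨ (¬a ∧ ¬o)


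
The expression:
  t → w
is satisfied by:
  {w: True, t: False}
  {t: False, w: False}
  {t: True, w: True}


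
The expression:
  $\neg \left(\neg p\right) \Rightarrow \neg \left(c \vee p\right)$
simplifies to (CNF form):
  $\neg p$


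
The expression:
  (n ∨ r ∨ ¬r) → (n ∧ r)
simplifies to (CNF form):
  n ∧ r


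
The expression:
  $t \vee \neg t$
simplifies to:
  $\text{True}$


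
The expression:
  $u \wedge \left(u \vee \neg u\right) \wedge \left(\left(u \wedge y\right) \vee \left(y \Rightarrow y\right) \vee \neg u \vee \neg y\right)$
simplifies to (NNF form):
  $u$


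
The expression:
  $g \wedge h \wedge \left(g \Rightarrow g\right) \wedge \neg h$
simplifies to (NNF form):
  $\text{False}$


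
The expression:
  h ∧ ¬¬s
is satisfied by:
  {h: True, s: True}


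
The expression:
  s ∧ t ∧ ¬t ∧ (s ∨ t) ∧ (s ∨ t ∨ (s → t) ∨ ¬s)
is never true.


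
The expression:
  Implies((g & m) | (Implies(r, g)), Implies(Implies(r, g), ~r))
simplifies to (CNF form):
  ~g | ~r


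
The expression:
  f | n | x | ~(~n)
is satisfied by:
  {n: True, x: True, f: True}
  {n: True, x: True, f: False}
  {n: True, f: True, x: False}
  {n: True, f: False, x: False}
  {x: True, f: True, n: False}
  {x: True, f: False, n: False}
  {f: True, x: False, n: False}


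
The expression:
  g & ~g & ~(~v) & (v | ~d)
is never true.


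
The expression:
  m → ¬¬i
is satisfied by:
  {i: True, m: False}
  {m: False, i: False}
  {m: True, i: True}


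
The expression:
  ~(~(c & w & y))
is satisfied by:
  {c: True, w: True, y: True}


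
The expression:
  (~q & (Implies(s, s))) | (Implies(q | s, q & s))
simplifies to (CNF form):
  s | ~q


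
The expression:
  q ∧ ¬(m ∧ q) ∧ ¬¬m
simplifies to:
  False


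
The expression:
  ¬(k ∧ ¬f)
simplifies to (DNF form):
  f ∨ ¬k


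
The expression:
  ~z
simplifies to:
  ~z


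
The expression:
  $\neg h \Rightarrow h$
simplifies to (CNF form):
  $h$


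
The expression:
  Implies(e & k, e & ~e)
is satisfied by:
  {k: False, e: False}
  {e: True, k: False}
  {k: True, e: False}


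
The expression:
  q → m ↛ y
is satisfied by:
  {m: True, y: False, q: False}
  {y: False, q: False, m: False}
  {m: True, y: True, q: False}
  {y: True, m: False, q: False}
  {q: True, m: True, y: False}


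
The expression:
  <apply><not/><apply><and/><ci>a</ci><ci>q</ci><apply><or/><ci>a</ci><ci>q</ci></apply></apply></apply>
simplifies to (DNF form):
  <apply><or/><apply><not/><ci>a</ci></apply><apply><not/><ci>q</ci></apply></apply>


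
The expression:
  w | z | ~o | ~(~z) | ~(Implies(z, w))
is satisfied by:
  {z: True, w: True, o: False}
  {z: True, w: False, o: False}
  {w: True, z: False, o: False}
  {z: False, w: False, o: False}
  {z: True, o: True, w: True}
  {z: True, o: True, w: False}
  {o: True, w: True, z: False}


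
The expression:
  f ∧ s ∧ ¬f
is never true.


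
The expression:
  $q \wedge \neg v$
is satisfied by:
  {q: True, v: False}


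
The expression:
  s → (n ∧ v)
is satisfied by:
  {v: True, n: True, s: False}
  {v: True, n: False, s: False}
  {n: True, v: False, s: False}
  {v: False, n: False, s: False}
  {v: True, s: True, n: True}


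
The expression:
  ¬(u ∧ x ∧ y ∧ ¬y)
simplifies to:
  True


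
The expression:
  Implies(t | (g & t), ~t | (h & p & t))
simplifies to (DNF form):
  ~t | (h & p)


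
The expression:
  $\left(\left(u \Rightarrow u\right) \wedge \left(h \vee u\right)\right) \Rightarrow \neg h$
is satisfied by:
  {h: False}


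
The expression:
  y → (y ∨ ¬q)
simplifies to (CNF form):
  True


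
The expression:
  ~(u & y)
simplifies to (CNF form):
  ~u | ~y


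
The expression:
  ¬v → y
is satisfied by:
  {y: True, v: True}
  {y: True, v: False}
  {v: True, y: False}


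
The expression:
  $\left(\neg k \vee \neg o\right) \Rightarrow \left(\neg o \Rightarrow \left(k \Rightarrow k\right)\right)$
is always true.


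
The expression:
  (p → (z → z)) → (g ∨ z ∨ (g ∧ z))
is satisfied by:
  {z: True, g: True}
  {z: True, g: False}
  {g: True, z: False}


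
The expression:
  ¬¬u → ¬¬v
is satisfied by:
  {v: True, u: False}
  {u: False, v: False}
  {u: True, v: True}


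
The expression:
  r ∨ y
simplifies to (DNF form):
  r ∨ y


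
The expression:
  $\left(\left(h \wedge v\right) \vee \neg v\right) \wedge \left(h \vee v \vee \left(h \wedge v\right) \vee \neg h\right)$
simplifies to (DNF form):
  $h \vee \neg v$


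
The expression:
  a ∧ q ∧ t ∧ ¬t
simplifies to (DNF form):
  False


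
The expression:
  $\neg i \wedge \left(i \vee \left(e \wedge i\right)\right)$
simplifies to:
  $\text{False}$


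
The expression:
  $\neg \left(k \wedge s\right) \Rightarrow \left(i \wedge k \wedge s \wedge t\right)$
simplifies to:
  $k \wedge s$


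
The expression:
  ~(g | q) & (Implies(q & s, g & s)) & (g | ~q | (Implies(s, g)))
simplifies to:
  ~g & ~q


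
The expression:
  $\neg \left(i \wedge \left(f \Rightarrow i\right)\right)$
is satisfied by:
  {i: False}


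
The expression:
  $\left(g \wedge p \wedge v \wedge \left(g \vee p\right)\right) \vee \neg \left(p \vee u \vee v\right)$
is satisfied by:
  {g: True, u: False, v: False, p: False}
  {g: False, u: False, v: False, p: False}
  {v: True, p: True, g: True, u: False}
  {v: True, p: True, u: True, g: True}


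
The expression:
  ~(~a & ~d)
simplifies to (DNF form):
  a | d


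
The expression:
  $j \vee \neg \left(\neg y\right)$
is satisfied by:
  {y: True, j: True}
  {y: True, j: False}
  {j: True, y: False}


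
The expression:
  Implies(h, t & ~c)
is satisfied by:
  {t: True, c: False, h: False}
  {c: False, h: False, t: False}
  {t: True, c: True, h: False}
  {c: True, t: False, h: False}
  {h: True, t: True, c: False}


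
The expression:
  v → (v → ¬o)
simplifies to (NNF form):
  ¬o ∨ ¬v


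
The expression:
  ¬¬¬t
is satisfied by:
  {t: False}


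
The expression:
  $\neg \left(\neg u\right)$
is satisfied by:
  {u: True}


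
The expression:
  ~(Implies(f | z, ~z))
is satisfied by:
  {z: True}


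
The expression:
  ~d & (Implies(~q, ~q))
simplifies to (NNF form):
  ~d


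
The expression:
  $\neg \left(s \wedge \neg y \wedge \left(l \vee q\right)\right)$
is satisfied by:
  {y: True, q: False, s: False, l: False}
  {y: True, l: True, q: False, s: False}
  {y: True, q: True, s: False, l: False}
  {y: True, l: True, q: True, s: False}
  {l: False, q: False, s: False, y: False}
  {l: True, q: False, s: False, y: False}
  {q: True, l: False, s: False, y: False}
  {l: True, q: True, s: False, y: False}
  {s: True, y: True, l: False, q: False}
  {l: True, s: True, y: True, q: False}
  {s: True, y: True, q: True, l: False}
  {l: True, s: True, y: True, q: True}
  {s: True, y: False, q: False, l: False}


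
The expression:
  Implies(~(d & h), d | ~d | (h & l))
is always true.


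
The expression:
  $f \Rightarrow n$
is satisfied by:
  {n: True, f: False}
  {f: False, n: False}
  {f: True, n: True}


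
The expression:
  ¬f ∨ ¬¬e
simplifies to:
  e ∨ ¬f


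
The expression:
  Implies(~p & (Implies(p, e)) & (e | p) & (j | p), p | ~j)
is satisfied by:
  {p: True, e: False, j: False}
  {e: False, j: False, p: False}
  {j: True, p: True, e: False}
  {j: True, e: False, p: False}
  {p: True, e: True, j: False}
  {e: True, p: False, j: False}
  {j: True, e: True, p: True}


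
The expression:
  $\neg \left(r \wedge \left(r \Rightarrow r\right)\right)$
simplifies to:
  $\neg r$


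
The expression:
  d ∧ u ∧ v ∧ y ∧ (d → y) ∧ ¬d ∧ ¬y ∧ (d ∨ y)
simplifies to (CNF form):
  False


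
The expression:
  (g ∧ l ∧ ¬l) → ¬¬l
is always true.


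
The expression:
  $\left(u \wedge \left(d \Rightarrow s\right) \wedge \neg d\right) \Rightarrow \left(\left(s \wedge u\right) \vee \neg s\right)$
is always true.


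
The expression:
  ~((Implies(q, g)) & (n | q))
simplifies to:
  (q & ~g) | (~n & ~q)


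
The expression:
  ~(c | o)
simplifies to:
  ~c & ~o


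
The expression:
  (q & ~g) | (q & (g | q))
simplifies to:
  q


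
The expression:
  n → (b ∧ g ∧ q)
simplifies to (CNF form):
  (b ∨ ¬n) ∧ (g ∨ ¬n) ∧ (q ∨ ¬n)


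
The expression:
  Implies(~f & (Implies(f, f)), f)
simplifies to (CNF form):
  f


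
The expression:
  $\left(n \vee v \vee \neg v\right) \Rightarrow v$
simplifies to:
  $v$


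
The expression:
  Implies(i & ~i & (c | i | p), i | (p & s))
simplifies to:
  True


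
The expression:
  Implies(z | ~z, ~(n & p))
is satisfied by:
  {p: False, n: False}
  {n: True, p: False}
  {p: True, n: False}


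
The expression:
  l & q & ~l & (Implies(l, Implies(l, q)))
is never true.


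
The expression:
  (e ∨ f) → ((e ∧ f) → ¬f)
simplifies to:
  ¬e ∨ ¬f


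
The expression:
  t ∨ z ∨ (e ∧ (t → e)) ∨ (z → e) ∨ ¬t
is always true.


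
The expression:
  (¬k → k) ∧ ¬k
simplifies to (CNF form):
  False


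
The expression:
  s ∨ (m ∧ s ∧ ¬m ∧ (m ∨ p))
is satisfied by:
  {s: True}


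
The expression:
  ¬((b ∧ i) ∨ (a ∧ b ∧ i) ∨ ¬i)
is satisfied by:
  {i: True, b: False}


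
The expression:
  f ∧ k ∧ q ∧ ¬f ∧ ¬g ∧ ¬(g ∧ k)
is never true.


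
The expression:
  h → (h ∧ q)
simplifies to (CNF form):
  q ∨ ¬h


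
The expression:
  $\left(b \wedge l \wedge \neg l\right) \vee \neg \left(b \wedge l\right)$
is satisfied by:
  {l: False, b: False}
  {b: True, l: False}
  {l: True, b: False}


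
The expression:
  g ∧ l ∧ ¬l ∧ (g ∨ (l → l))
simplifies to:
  False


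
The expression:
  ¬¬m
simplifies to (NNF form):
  m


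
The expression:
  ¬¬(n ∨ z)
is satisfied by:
  {n: True, z: True}
  {n: True, z: False}
  {z: True, n: False}


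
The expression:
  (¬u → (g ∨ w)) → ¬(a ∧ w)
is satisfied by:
  {w: False, a: False}
  {a: True, w: False}
  {w: True, a: False}


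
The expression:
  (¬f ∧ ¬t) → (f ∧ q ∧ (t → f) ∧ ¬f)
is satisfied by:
  {t: True, f: True}
  {t: True, f: False}
  {f: True, t: False}


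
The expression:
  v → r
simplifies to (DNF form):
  r ∨ ¬v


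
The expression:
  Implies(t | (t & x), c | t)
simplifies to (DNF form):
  True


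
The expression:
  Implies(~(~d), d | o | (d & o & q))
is always true.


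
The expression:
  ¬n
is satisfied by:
  {n: False}


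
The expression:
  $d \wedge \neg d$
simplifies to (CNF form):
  $\text{False}$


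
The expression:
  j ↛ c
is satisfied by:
  {j: True, c: False}


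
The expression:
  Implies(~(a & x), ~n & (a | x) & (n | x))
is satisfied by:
  {x: True, a: True, n: False}
  {x: True, n: False, a: False}
  {x: True, a: True, n: True}


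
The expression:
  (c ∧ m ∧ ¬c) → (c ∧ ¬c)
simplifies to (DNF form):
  True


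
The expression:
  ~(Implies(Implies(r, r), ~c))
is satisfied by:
  {c: True}


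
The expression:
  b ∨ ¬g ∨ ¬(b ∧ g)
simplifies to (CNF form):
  True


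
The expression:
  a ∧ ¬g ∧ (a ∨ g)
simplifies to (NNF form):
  a ∧ ¬g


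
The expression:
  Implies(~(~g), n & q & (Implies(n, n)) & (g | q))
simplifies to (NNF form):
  ~g | (n & q)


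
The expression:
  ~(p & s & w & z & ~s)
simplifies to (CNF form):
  True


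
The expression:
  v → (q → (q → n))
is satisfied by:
  {n: True, v: False, q: False}
  {v: False, q: False, n: False}
  {n: True, q: True, v: False}
  {q: True, v: False, n: False}
  {n: True, v: True, q: False}
  {v: True, n: False, q: False}
  {n: True, q: True, v: True}


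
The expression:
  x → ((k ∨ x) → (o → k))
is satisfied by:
  {k: True, o: False, x: False}
  {o: False, x: False, k: False}
  {x: True, k: True, o: False}
  {x: True, o: False, k: False}
  {k: True, o: True, x: False}
  {o: True, k: False, x: False}
  {x: True, o: True, k: True}


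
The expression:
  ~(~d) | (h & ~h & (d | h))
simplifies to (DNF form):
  d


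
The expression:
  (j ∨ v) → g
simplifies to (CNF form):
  (g ∨ ¬j) ∧ (g ∨ ¬v)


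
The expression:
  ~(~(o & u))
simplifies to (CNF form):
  o & u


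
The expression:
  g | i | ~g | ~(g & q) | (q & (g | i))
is always true.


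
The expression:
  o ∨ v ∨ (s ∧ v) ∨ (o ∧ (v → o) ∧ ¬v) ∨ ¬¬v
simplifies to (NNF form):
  o ∨ v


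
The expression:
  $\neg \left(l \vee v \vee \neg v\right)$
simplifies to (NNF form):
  $\text{False}$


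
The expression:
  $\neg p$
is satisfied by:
  {p: False}


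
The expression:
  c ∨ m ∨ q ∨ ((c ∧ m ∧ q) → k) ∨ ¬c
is always true.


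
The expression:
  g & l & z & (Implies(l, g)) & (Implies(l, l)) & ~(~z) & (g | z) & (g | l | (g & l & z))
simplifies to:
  g & l & z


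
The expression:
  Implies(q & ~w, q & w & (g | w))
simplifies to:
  w | ~q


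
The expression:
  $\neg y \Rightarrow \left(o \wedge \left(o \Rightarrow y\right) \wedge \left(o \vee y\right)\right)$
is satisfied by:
  {y: True}


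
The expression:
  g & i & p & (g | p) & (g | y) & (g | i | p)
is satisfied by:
  {i: True, p: True, g: True}


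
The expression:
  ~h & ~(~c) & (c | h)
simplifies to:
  c & ~h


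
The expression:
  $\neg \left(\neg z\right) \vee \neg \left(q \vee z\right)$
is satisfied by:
  {z: True, q: False}
  {q: False, z: False}
  {q: True, z: True}


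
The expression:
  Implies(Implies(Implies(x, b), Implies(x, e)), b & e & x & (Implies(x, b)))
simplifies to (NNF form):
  b & x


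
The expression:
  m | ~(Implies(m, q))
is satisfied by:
  {m: True}


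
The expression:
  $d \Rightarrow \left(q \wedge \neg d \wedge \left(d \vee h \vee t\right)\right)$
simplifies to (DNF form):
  $\neg d$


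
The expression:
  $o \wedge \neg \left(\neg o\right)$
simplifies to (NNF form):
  $o$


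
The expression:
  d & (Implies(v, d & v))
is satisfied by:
  {d: True}


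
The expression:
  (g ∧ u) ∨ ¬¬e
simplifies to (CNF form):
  (e ∨ g) ∧ (e ∨ u)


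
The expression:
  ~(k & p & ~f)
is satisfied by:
  {f: True, p: False, k: False}
  {p: False, k: False, f: False}
  {f: True, k: True, p: False}
  {k: True, p: False, f: False}
  {f: True, p: True, k: False}
  {p: True, f: False, k: False}
  {f: True, k: True, p: True}


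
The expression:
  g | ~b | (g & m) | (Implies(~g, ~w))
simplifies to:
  g | ~b | ~w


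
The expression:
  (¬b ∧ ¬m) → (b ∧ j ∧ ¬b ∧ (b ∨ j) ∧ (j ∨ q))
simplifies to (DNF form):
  b ∨ m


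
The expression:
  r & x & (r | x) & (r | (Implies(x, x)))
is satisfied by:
  {r: True, x: True}


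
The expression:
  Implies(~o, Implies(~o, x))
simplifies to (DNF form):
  o | x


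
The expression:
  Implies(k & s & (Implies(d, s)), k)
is always true.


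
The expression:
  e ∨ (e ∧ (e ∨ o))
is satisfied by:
  {e: True}


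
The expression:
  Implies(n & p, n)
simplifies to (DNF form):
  True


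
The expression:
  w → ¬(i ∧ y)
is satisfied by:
  {w: False, y: False, i: False}
  {i: True, w: False, y: False}
  {y: True, w: False, i: False}
  {i: True, y: True, w: False}
  {w: True, i: False, y: False}
  {i: True, w: True, y: False}
  {y: True, w: True, i: False}


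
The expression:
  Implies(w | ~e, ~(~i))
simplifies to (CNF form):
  (e | i) & (i | ~w)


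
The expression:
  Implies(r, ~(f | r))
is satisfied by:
  {r: False}


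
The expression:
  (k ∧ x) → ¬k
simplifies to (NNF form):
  ¬k ∨ ¬x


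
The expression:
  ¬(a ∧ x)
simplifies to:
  ¬a ∨ ¬x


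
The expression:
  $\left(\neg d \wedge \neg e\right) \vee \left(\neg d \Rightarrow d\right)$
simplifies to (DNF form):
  $d \vee \neg e$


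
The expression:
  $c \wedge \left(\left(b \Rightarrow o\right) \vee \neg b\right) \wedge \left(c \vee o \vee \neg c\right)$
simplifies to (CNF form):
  $c \wedge \left(o \vee \neg b\right)$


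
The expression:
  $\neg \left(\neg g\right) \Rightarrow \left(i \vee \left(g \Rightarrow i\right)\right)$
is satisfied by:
  {i: True, g: False}
  {g: False, i: False}
  {g: True, i: True}


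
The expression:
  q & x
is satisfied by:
  {x: True, q: True}


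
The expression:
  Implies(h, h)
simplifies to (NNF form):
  True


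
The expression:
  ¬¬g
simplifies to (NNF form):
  g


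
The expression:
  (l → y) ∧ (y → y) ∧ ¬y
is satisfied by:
  {y: False, l: False}


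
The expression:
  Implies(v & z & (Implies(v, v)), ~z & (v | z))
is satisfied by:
  {v: False, z: False}
  {z: True, v: False}
  {v: True, z: False}


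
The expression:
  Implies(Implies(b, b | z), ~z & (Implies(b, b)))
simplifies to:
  ~z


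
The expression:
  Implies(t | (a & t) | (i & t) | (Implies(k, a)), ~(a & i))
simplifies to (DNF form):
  ~a | ~i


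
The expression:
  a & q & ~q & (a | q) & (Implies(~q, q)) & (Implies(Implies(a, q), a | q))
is never true.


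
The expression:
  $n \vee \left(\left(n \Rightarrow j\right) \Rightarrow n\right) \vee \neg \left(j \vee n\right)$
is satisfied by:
  {n: True, j: False}
  {j: False, n: False}
  {j: True, n: True}


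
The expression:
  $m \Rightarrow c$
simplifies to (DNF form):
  $c \vee \neg m$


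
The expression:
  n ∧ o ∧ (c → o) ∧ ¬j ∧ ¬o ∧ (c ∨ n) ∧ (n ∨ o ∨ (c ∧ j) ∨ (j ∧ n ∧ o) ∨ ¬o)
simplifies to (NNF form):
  False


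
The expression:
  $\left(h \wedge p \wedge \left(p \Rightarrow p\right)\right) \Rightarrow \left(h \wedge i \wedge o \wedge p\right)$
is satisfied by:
  {i: True, o: True, p: False, h: False}
  {i: True, o: False, p: False, h: False}
  {o: True, i: False, p: False, h: False}
  {i: False, o: False, p: False, h: False}
  {i: True, h: True, o: True, p: False}
  {i: True, h: True, o: False, p: False}
  {h: True, o: True, i: False, p: False}
  {h: True, i: False, o: False, p: False}
  {i: True, p: True, o: True, h: False}
  {i: True, p: True, o: False, h: False}
  {p: True, o: True, i: False, h: False}
  {p: True, i: False, o: False, h: False}
  {i: True, h: True, p: True, o: True}


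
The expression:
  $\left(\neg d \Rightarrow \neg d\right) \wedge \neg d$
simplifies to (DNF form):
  $\neg d$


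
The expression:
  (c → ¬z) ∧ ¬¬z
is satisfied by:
  {z: True, c: False}


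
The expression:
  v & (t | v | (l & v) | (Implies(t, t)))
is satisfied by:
  {v: True}


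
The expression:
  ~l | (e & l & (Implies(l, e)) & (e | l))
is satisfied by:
  {e: True, l: False}
  {l: False, e: False}
  {l: True, e: True}


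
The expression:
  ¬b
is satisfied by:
  {b: False}


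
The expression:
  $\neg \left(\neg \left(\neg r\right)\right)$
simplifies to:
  $\neg r$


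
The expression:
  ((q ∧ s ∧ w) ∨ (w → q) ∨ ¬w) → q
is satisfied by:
  {q: True, w: True}
  {q: True, w: False}
  {w: True, q: False}


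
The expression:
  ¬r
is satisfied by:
  {r: False}


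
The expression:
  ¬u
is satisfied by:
  {u: False}


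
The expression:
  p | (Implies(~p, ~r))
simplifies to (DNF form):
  p | ~r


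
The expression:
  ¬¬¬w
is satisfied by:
  {w: False}


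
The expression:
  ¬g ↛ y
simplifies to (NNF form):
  y ∨ ¬g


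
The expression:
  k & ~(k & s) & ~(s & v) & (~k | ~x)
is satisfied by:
  {k: True, x: False, s: False}


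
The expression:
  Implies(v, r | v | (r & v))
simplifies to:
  True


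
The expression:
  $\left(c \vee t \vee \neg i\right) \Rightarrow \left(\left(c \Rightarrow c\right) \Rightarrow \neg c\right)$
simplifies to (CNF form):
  $\neg c$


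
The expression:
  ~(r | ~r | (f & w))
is never true.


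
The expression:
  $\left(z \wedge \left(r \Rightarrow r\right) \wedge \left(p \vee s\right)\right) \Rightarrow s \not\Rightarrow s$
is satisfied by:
  {p: False, z: False, s: False}
  {s: True, p: False, z: False}
  {p: True, s: False, z: False}
  {s: True, p: True, z: False}
  {z: True, s: False, p: False}


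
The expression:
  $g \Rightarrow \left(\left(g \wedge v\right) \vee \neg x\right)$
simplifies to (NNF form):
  $v \vee \neg g \vee \neg x$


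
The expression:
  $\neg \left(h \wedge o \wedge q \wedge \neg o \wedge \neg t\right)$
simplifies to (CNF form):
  $\text{True}$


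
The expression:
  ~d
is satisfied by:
  {d: False}


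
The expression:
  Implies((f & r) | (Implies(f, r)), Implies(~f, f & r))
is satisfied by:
  {f: True}


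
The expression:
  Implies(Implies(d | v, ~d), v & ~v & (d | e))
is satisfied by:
  {d: True}


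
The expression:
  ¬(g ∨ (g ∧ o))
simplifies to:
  ¬g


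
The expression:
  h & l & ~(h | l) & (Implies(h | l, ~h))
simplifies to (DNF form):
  False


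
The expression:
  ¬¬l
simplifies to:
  l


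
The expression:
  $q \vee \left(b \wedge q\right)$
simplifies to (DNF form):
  $q$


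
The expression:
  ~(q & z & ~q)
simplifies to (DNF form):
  True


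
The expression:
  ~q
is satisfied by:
  {q: False}


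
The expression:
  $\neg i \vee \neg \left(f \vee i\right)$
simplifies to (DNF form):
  $\neg i$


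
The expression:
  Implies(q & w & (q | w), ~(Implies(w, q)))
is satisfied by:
  {w: False, q: False}
  {q: True, w: False}
  {w: True, q: False}


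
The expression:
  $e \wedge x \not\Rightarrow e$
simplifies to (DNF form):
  $\text{False}$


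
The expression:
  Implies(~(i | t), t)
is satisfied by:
  {i: True, t: True}
  {i: True, t: False}
  {t: True, i: False}


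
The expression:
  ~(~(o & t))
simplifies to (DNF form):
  o & t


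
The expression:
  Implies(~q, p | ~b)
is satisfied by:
  {q: True, p: True, b: False}
  {q: True, p: False, b: False}
  {p: True, q: False, b: False}
  {q: False, p: False, b: False}
  {b: True, q: True, p: True}
  {b: True, q: True, p: False}
  {b: True, p: True, q: False}
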